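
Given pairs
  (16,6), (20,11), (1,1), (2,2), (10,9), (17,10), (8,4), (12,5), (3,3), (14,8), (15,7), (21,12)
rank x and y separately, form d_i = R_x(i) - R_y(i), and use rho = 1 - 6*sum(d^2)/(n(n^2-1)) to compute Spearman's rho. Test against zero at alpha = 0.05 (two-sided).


Step 1: Rank x and y separately (midranks; no ties here).
rank(x): 16->9, 20->11, 1->1, 2->2, 10->5, 17->10, 8->4, 12->6, 3->3, 14->7, 15->8, 21->12
rank(y): 6->6, 11->11, 1->1, 2->2, 9->9, 10->10, 4->4, 5->5, 3->3, 8->8, 7->7, 12->12
Step 2: d_i = R_x(i) - R_y(i); compute d_i^2.
  (9-6)^2=9, (11-11)^2=0, (1-1)^2=0, (2-2)^2=0, (5-9)^2=16, (10-10)^2=0, (4-4)^2=0, (6-5)^2=1, (3-3)^2=0, (7-8)^2=1, (8-7)^2=1, (12-12)^2=0
sum(d^2) = 28.
Step 3: rho = 1 - 6*28 / (12*(12^2 - 1)) = 1 - 168/1716 = 0.902098.
Step 4: Under H0, t = rho * sqrt((n-2)/(1-rho^2)) = 6.6106 ~ t(10).
Step 5: Two-sided p-value from the t-distribution with 10 df = 0.000060.
Step 6: alpha = 0.05. reject H0.

rho = 0.9021, p = 0.000060, reject H0 at alpha = 0.05.


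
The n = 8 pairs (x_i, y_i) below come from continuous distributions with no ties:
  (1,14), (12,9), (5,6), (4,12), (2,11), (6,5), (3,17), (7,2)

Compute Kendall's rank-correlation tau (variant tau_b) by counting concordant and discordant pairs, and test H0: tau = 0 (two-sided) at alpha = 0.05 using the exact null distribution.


Step 1: Enumerate the 28 unordered pairs (i,j) with i<j and classify each by sign(x_j-x_i) * sign(y_j-y_i).
  (1,2):dx=+11,dy=-5->D; (1,3):dx=+4,dy=-8->D; (1,4):dx=+3,dy=-2->D; (1,5):dx=+1,dy=-3->D
  (1,6):dx=+5,dy=-9->D; (1,7):dx=+2,dy=+3->C; (1,8):dx=+6,dy=-12->D; (2,3):dx=-7,dy=-3->C
  (2,4):dx=-8,dy=+3->D; (2,5):dx=-10,dy=+2->D; (2,6):dx=-6,dy=-4->C; (2,7):dx=-9,dy=+8->D
  (2,8):dx=-5,dy=-7->C; (3,4):dx=-1,dy=+6->D; (3,5):dx=-3,dy=+5->D; (3,6):dx=+1,dy=-1->D
  (3,7):dx=-2,dy=+11->D; (3,8):dx=+2,dy=-4->D; (4,5):dx=-2,dy=-1->C; (4,6):dx=+2,dy=-7->D
  (4,7):dx=-1,dy=+5->D; (4,8):dx=+3,dy=-10->D; (5,6):dx=+4,dy=-6->D; (5,7):dx=+1,dy=+6->C
  (5,8):dx=+5,dy=-9->D; (6,7):dx=-3,dy=+12->D; (6,8):dx=+1,dy=-3->D; (7,8):dx=+4,dy=-15->D
Step 2: C = 6, D = 22, total pairs = 28.
Step 3: tau = (C - D)/(n(n-1)/2) = (6 - 22)/28 = -0.571429.
Step 4: Exact two-sided p-value (enumerate n! = 40320 permutations of y under H0): p = 0.061012.
Step 5: alpha = 0.05. fail to reject H0.

tau_b = -0.5714 (C=6, D=22), p = 0.061012, fail to reject H0.


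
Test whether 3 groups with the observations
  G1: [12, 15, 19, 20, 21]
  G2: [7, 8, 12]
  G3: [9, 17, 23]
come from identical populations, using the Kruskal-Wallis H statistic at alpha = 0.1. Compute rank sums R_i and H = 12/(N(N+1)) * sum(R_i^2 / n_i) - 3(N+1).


Step 1: Combine all N = 11 observations and assign midranks.
sorted (value, group, rank): (7,G2,1), (8,G2,2), (9,G3,3), (12,G1,4.5), (12,G2,4.5), (15,G1,6), (17,G3,7), (19,G1,8), (20,G1,9), (21,G1,10), (23,G3,11)
Step 2: Sum ranks within each group.
R_1 = 37.5 (n_1 = 5)
R_2 = 7.5 (n_2 = 3)
R_3 = 21 (n_3 = 3)
Step 3: H = 12/(N(N+1)) * sum(R_i^2/n_i) - 3(N+1)
     = 12/(11*12) * (37.5^2/5 + 7.5^2/3 + 21^2/3) - 3*12
     = 0.090909 * 447 - 36
     = 4.636364.
Step 4: Ties present; correction factor C = 1 - 6/(11^3 - 11) = 0.995455. Corrected H = 4.636364 / 0.995455 = 4.657534.
Step 5: Under H0, H ~ chi^2(2); p-value = 0.097416.
Step 6: alpha = 0.1. reject H0.

H = 4.6575, df = 2, p = 0.097416, reject H0.


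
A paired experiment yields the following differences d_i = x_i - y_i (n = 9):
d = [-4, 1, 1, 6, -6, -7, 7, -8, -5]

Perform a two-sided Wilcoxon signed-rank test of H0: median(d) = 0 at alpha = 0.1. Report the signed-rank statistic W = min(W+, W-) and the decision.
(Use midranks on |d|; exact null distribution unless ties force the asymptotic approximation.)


Step 1: Drop any zero differences (none here) and take |d_i|.
|d| = [4, 1, 1, 6, 6, 7, 7, 8, 5]
Step 2: Midrank |d_i| (ties get averaged ranks).
ranks: |4|->3, |1|->1.5, |1|->1.5, |6|->5.5, |6|->5.5, |7|->7.5, |7|->7.5, |8|->9, |5|->4
Step 3: Attach original signs; sum ranks with positive sign and with negative sign.
W+ = 1.5 + 1.5 + 5.5 + 7.5 = 16
W- = 3 + 5.5 + 7.5 + 9 + 4 = 29
(Check: W+ + W- = 45 should equal n(n+1)/2 = 45.)
Step 4: Test statistic W = min(W+, W-) = 16.
Step 5: Ties in |d|, so use the tie-corrected normal approximation.
        E[W] = n(n+1)/4 = 9*10/4 = 22.5.
        Tie groups: |d|=1 (t=2), |d|=6 (t=2), |d|=7 (t=2); sum(t^3 - t) = 18.
        Var[W] = n(n+1)(2n+1)/24 - sum(t^3-t)/48 = 1710/24 - 18/48 = 70.875.
        z = (W - E[W]) / sqrt(Var[W]) = (16 - 22.5) / 8.4187 = -0.7721.
        Two-sided p = 2*Phi(z) = 0.440062.
Step 6: alpha = 0.1. fail to reject H0.

W+ = 16, W- = 29, W = min = 16, p = 0.440062, fail to reject H0.


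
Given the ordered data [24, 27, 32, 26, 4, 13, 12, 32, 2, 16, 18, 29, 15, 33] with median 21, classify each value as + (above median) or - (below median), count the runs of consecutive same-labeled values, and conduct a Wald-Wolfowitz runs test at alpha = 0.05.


Step 1: Compute median = 21; label A = above, B = below.
Labels in order: AAAABBBABBBABA  (n_A = 7, n_B = 7)
Step 2: Count runs R = 7.
Step 3: Under H0 (random ordering), E[R] = 2*n_A*n_B/(n_A+n_B) + 1 = 2*7*7/14 + 1 = 8.0000.
        Var[R] = 2*n_A*n_B*(2*n_A*n_B - n_A - n_B) / ((n_A+n_B)^2 * (n_A+n_B-1)) = 8232/2548 = 3.2308.
        SD[R] = 1.7974.
Step 4: Continuity-corrected z = (R + 0.5 - E[R]) / SD[R] = (7 + 0.5 - 8.0000) / 1.7974 = -0.2782.
Step 5: Two-sided p-value via normal approximation = 2*(1 - Phi(|z|)) = 0.780879.
Step 6: alpha = 0.05. fail to reject H0.

R = 7, z = -0.2782, p = 0.780879, fail to reject H0.


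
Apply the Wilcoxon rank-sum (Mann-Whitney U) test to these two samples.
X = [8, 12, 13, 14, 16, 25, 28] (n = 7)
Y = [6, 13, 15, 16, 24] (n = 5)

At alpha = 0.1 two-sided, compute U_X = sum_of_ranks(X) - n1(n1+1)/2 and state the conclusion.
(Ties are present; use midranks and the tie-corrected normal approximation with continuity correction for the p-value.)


Step 1: Combine and sort all 12 observations; assign midranks.
sorted (value, group): (6,Y), (8,X), (12,X), (13,X), (13,Y), (14,X), (15,Y), (16,X), (16,Y), (24,Y), (25,X), (28,X)
ranks: 6->1, 8->2, 12->3, 13->4.5, 13->4.5, 14->6, 15->7, 16->8.5, 16->8.5, 24->10, 25->11, 28->12
Step 2: Rank sum for X: R1 = 2 + 3 + 4.5 + 6 + 8.5 + 11 + 12 = 47.
Step 3: U_X = R1 - n1(n1+1)/2 = 47 - 7*8/2 = 47 - 28 = 19.
       U_Y = n1*n2 - U_X = 35 - 19 = 16.
Step 4: Ties are present, so use the tie-corrected normal approximation (with continuity correction) for the p-value.
Step 5: p-value = 0.870542; compare to alpha = 0.1. fail to reject H0.

U_X = 19, p = 0.870542, fail to reject H0 at alpha = 0.1.


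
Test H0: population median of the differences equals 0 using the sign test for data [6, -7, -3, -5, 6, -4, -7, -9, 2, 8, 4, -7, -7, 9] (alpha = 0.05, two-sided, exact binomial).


Step 1: Discard zero differences. Original n = 14; n_eff = number of nonzero differences = 14.
Nonzero differences (with sign): +6, -7, -3, -5, +6, -4, -7, -9, +2, +8, +4, -7, -7, +9
Step 2: Count signs: positive = 6, negative = 8.
Step 3: Under H0: P(positive) = 0.5, so the number of positives S ~ Bin(14, 0.5).
Step 4: Two-sided exact p-value = sum of Bin(14,0.5) probabilities at or below the observed probability = 0.790527.
Step 5: alpha = 0.05. fail to reject H0.

n_eff = 14, pos = 6, neg = 8, p = 0.790527, fail to reject H0.


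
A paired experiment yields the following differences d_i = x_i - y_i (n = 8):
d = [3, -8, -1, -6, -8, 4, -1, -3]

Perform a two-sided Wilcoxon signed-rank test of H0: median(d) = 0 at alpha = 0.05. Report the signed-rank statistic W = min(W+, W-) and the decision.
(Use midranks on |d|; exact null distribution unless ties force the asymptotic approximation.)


Step 1: Drop any zero differences (none here) and take |d_i|.
|d| = [3, 8, 1, 6, 8, 4, 1, 3]
Step 2: Midrank |d_i| (ties get averaged ranks).
ranks: |3|->3.5, |8|->7.5, |1|->1.5, |6|->6, |8|->7.5, |4|->5, |1|->1.5, |3|->3.5
Step 3: Attach original signs; sum ranks with positive sign and with negative sign.
W+ = 3.5 + 5 = 8.5
W- = 7.5 + 1.5 + 6 + 7.5 + 1.5 + 3.5 = 27.5
(Check: W+ + W- = 36 should equal n(n+1)/2 = 36.)
Step 4: Test statistic W = min(W+, W-) = 8.5.
Step 5: Ties in |d|, so use the tie-corrected normal approximation.
        E[W] = n(n+1)/4 = 8*9/4 = 18.
        Tie groups: |d|=1 (t=2), |d|=3 (t=2), |d|=8 (t=2); sum(t^3 - t) = 18.
        Var[W] = n(n+1)(2n+1)/24 - sum(t^3-t)/48 = 1224/24 - 18/48 = 50.625.
        z = (W - E[W]) / sqrt(Var[W]) = (8.5 - 18) / 7.1151 = -1.3352.
        Two-sided p = 2*Phi(z) = 0.181816.
Step 6: alpha = 0.05. fail to reject H0.

W+ = 8.5, W- = 27.5, W = min = 8.5, p = 0.181816, fail to reject H0.


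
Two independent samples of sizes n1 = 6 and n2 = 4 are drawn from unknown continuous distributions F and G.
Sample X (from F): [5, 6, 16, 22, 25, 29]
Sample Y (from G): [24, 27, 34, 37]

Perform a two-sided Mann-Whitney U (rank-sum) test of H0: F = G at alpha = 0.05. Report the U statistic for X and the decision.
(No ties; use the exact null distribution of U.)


Step 1: Combine and sort all 10 observations; assign midranks.
sorted (value, group): (5,X), (6,X), (16,X), (22,X), (24,Y), (25,X), (27,Y), (29,X), (34,Y), (37,Y)
ranks: 5->1, 6->2, 16->3, 22->4, 24->5, 25->6, 27->7, 29->8, 34->9, 37->10
Step 2: Rank sum for X: R1 = 1 + 2 + 3 + 4 + 6 + 8 = 24.
Step 3: U_X = R1 - n1(n1+1)/2 = 24 - 6*7/2 = 24 - 21 = 3.
       U_Y = n1*n2 - U_X = 24 - 3 = 21.
Step 4: No ties, so the exact null distribution of U (based on enumerating the C(10,6) = 210 equally likely rank assignments) gives the two-sided p-value.
Step 5: p-value = 0.066667; compare to alpha = 0.05. fail to reject H0.

U_X = 3, p = 0.066667, fail to reject H0 at alpha = 0.05.


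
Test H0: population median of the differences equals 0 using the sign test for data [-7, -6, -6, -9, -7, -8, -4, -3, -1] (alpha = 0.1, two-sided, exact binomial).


Step 1: Discard zero differences. Original n = 9; n_eff = number of nonzero differences = 9.
Nonzero differences (with sign): -7, -6, -6, -9, -7, -8, -4, -3, -1
Step 2: Count signs: positive = 0, negative = 9.
Step 3: Under H0: P(positive) = 0.5, so the number of positives S ~ Bin(9, 0.5).
Step 4: Two-sided exact p-value = sum of Bin(9,0.5) probabilities at or below the observed probability = 0.003906.
Step 5: alpha = 0.1. reject H0.

n_eff = 9, pos = 0, neg = 9, p = 0.003906, reject H0.


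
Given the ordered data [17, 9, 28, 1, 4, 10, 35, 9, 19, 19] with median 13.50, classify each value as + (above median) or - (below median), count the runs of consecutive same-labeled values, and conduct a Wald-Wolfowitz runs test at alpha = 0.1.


Step 1: Compute median = 13.50; label A = above, B = below.
Labels in order: ABABBBABAA  (n_A = 5, n_B = 5)
Step 2: Count runs R = 7.
Step 3: Under H0 (random ordering), E[R] = 2*n_A*n_B/(n_A+n_B) + 1 = 2*5*5/10 + 1 = 6.0000.
        Var[R] = 2*n_A*n_B*(2*n_A*n_B - n_A - n_B) / ((n_A+n_B)^2 * (n_A+n_B-1)) = 2000/900 = 2.2222.
        SD[R] = 1.4907.
Step 4: Continuity-corrected z = (R - 0.5 - E[R]) / SD[R] = (7 - 0.5 - 6.0000) / 1.4907 = 0.3354.
Step 5: Two-sided p-value via normal approximation = 2*(1 - Phi(|z|)) = 0.737316.
Step 6: alpha = 0.1. fail to reject H0.

R = 7, z = 0.3354, p = 0.737316, fail to reject H0.


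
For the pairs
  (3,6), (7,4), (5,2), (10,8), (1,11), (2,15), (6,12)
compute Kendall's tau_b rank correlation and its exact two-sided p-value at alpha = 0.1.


Step 1: Enumerate the 21 unordered pairs (i,j) with i<j and classify each by sign(x_j-x_i) * sign(y_j-y_i).
  (1,2):dx=+4,dy=-2->D; (1,3):dx=+2,dy=-4->D; (1,4):dx=+7,dy=+2->C; (1,5):dx=-2,dy=+5->D
  (1,6):dx=-1,dy=+9->D; (1,7):dx=+3,dy=+6->C; (2,3):dx=-2,dy=-2->C; (2,4):dx=+3,dy=+4->C
  (2,5):dx=-6,dy=+7->D; (2,6):dx=-5,dy=+11->D; (2,7):dx=-1,dy=+8->D; (3,4):dx=+5,dy=+6->C
  (3,5):dx=-4,dy=+9->D; (3,6):dx=-3,dy=+13->D; (3,7):dx=+1,dy=+10->C; (4,5):dx=-9,dy=+3->D
  (4,6):dx=-8,dy=+7->D; (4,7):dx=-4,dy=+4->D; (5,6):dx=+1,dy=+4->C; (5,7):dx=+5,dy=+1->C
  (6,7):dx=+4,dy=-3->D
Step 2: C = 8, D = 13, total pairs = 21.
Step 3: tau = (C - D)/(n(n-1)/2) = (8 - 13)/21 = -0.238095.
Step 4: Exact two-sided p-value (enumerate n! = 5040 permutations of y under H0): p = 0.561905.
Step 5: alpha = 0.1. fail to reject H0.

tau_b = -0.2381 (C=8, D=13), p = 0.561905, fail to reject H0.


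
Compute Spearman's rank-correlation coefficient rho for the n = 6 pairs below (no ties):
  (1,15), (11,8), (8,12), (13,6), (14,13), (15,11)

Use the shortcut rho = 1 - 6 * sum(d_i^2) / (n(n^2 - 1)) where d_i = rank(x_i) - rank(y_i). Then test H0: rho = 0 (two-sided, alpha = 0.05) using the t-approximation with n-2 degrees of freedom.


Step 1: Rank x and y separately (midranks; no ties here).
rank(x): 1->1, 11->3, 8->2, 13->4, 14->5, 15->6
rank(y): 15->6, 8->2, 12->4, 6->1, 13->5, 11->3
Step 2: d_i = R_x(i) - R_y(i); compute d_i^2.
  (1-6)^2=25, (3-2)^2=1, (2-4)^2=4, (4-1)^2=9, (5-5)^2=0, (6-3)^2=9
sum(d^2) = 48.
Step 3: rho = 1 - 6*48 / (6*(6^2 - 1)) = 1 - 288/210 = -0.371429.
Step 4: Under H0, t = rho * sqrt((n-2)/(1-rho^2)) = -0.8001 ~ t(4).
Step 5: Two-sided p-value from the t-distribution with 4 df = 0.468478.
Step 6: alpha = 0.05. fail to reject H0.

rho = -0.3714, p = 0.468478, fail to reject H0 at alpha = 0.05.


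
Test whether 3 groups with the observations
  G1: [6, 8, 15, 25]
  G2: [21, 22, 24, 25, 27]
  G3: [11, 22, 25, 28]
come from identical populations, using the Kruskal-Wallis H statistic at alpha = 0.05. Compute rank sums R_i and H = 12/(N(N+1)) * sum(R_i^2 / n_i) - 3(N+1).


Step 1: Combine all N = 13 observations and assign midranks.
sorted (value, group, rank): (6,G1,1), (8,G1,2), (11,G3,3), (15,G1,4), (21,G2,5), (22,G2,6.5), (22,G3,6.5), (24,G2,8), (25,G1,10), (25,G2,10), (25,G3,10), (27,G2,12), (28,G3,13)
Step 2: Sum ranks within each group.
R_1 = 17 (n_1 = 4)
R_2 = 41.5 (n_2 = 5)
R_3 = 32.5 (n_3 = 4)
Step 3: H = 12/(N(N+1)) * sum(R_i^2/n_i) - 3(N+1)
     = 12/(13*14) * (17^2/4 + 41.5^2/5 + 32.5^2/4) - 3*14
     = 0.065934 * 680.763 - 42
     = 2.885440.
Step 4: Ties present; correction factor C = 1 - 30/(13^3 - 13) = 0.986264. Corrected H = 2.885440 / 0.986264 = 2.925627.
Step 5: Under H0, H ~ chi^2(2); p-value = 0.231584.
Step 6: alpha = 0.05. fail to reject H0.

H = 2.9256, df = 2, p = 0.231584, fail to reject H0.


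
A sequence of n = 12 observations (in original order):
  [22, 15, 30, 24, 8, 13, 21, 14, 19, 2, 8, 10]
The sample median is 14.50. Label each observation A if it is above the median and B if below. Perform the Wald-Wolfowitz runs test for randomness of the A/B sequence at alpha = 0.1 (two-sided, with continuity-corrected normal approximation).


Step 1: Compute median = 14.50; label A = above, B = below.
Labels in order: AAAABBABABBB  (n_A = 6, n_B = 6)
Step 2: Count runs R = 6.
Step 3: Under H0 (random ordering), E[R] = 2*n_A*n_B/(n_A+n_B) + 1 = 2*6*6/12 + 1 = 7.0000.
        Var[R] = 2*n_A*n_B*(2*n_A*n_B - n_A - n_B) / ((n_A+n_B)^2 * (n_A+n_B-1)) = 4320/1584 = 2.7273.
        SD[R] = 1.6514.
Step 4: Continuity-corrected z = (R + 0.5 - E[R]) / SD[R] = (6 + 0.5 - 7.0000) / 1.6514 = -0.3028.
Step 5: Two-sided p-value via normal approximation = 2*(1 - Phi(|z|)) = 0.762069.
Step 6: alpha = 0.1. fail to reject H0.

R = 6, z = -0.3028, p = 0.762069, fail to reject H0.


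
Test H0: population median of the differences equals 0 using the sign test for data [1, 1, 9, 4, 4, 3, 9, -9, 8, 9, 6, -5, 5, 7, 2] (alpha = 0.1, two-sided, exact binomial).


Step 1: Discard zero differences. Original n = 15; n_eff = number of nonzero differences = 15.
Nonzero differences (with sign): +1, +1, +9, +4, +4, +3, +9, -9, +8, +9, +6, -5, +5, +7, +2
Step 2: Count signs: positive = 13, negative = 2.
Step 3: Under H0: P(positive) = 0.5, so the number of positives S ~ Bin(15, 0.5).
Step 4: Two-sided exact p-value = sum of Bin(15,0.5) probabilities at or below the observed probability = 0.007385.
Step 5: alpha = 0.1. reject H0.

n_eff = 15, pos = 13, neg = 2, p = 0.007385, reject H0.


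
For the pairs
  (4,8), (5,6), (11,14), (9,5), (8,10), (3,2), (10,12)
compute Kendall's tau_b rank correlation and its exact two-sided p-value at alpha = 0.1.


Step 1: Enumerate the 21 unordered pairs (i,j) with i<j and classify each by sign(x_j-x_i) * sign(y_j-y_i).
  (1,2):dx=+1,dy=-2->D; (1,3):dx=+7,dy=+6->C; (1,4):dx=+5,dy=-3->D; (1,5):dx=+4,dy=+2->C
  (1,6):dx=-1,dy=-6->C; (1,7):dx=+6,dy=+4->C; (2,3):dx=+6,dy=+8->C; (2,4):dx=+4,dy=-1->D
  (2,5):dx=+3,dy=+4->C; (2,6):dx=-2,dy=-4->C; (2,7):dx=+5,dy=+6->C; (3,4):dx=-2,dy=-9->C
  (3,5):dx=-3,dy=-4->C; (3,6):dx=-8,dy=-12->C; (3,7):dx=-1,dy=-2->C; (4,5):dx=-1,dy=+5->D
  (4,6):dx=-6,dy=-3->C; (4,7):dx=+1,dy=+7->C; (5,6):dx=-5,dy=-8->C; (5,7):dx=+2,dy=+2->C
  (6,7):dx=+7,dy=+10->C
Step 2: C = 17, D = 4, total pairs = 21.
Step 3: tau = (C - D)/(n(n-1)/2) = (17 - 4)/21 = 0.619048.
Step 4: Exact two-sided p-value (enumerate n! = 5040 permutations of y under H0): p = 0.069048.
Step 5: alpha = 0.1. reject H0.

tau_b = 0.6190 (C=17, D=4), p = 0.069048, reject H0.


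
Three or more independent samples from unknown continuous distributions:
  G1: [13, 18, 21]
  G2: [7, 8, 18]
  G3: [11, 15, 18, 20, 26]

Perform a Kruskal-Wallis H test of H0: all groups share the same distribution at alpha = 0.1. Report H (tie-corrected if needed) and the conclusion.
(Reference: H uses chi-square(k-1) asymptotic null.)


Step 1: Combine all N = 11 observations and assign midranks.
sorted (value, group, rank): (7,G2,1), (8,G2,2), (11,G3,3), (13,G1,4), (15,G3,5), (18,G1,7), (18,G2,7), (18,G3,7), (20,G3,9), (21,G1,10), (26,G3,11)
Step 2: Sum ranks within each group.
R_1 = 21 (n_1 = 3)
R_2 = 10 (n_2 = 3)
R_3 = 35 (n_3 = 5)
Step 3: H = 12/(N(N+1)) * sum(R_i^2/n_i) - 3(N+1)
     = 12/(11*12) * (21^2/3 + 10^2/3 + 35^2/5) - 3*12
     = 0.090909 * 425.333 - 36
     = 2.666667.
Step 4: Ties present; correction factor C = 1 - 24/(11^3 - 11) = 0.981818. Corrected H = 2.666667 / 0.981818 = 2.716049.
Step 5: Under H0, H ~ chi^2(2); p-value = 0.257168.
Step 6: alpha = 0.1. fail to reject H0.

H = 2.7160, df = 2, p = 0.257168, fail to reject H0.


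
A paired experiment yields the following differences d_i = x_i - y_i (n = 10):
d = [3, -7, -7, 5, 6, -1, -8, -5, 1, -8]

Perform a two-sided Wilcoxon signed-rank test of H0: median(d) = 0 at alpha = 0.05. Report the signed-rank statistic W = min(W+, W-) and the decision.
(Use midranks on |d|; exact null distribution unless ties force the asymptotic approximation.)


Step 1: Drop any zero differences (none here) and take |d_i|.
|d| = [3, 7, 7, 5, 6, 1, 8, 5, 1, 8]
Step 2: Midrank |d_i| (ties get averaged ranks).
ranks: |3|->3, |7|->7.5, |7|->7.5, |5|->4.5, |6|->6, |1|->1.5, |8|->9.5, |5|->4.5, |1|->1.5, |8|->9.5
Step 3: Attach original signs; sum ranks with positive sign and with negative sign.
W+ = 3 + 4.5 + 6 + 1.5 = 15
W- = 7.5 + 7.5 + 1.5 + 9.5 + 4.5 + 9.5 = 40
(Check: W+ + W- = 55 should equal n(n+1)/2 = 55.)
Step 4: Test statistic W = min(W+, W-) = 15.
Step 5: Ties in |d|, so use the tie-corrected normal approximation.
        E[W] = n(n+1)/4 = 10*11/4 = 27.5.
        Tie groups: |d|=1 (t=2), |d|=5 (t=2), |d|=7 (t=2), |d|=8 (t=2); sum(t^3 - t) = 24.
        Var[W] = n(n+1)(2n+1)/24 - sum(t^3-t)/48 = 2310/24 - 24/48 = 95.75.
        z = (W - E[W]) / sqrt(Var[W]) = (15 - 27.5) / 9.7852 = -1.2774.
        Two-sided p = 2*Phi(z) = 0.201447.
Step 6: alpha = 0.05. fail to reject H0.

W+ = 15, W- = 40, W = min = 15, p = 0.201447, fail to reject H0.


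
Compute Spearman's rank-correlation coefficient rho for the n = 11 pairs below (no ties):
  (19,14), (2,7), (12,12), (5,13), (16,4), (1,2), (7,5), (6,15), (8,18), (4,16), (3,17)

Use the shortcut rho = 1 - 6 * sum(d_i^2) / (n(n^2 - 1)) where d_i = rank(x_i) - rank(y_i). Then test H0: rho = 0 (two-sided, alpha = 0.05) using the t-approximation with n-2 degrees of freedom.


Step 1: Rank x and y separately (midranks; no ties here).
rank(x): 19->11, 2->2, 12->9, 5->5, 16->10, 1->1, 7->7, 6->6, 8->8, 4->4, 3->3
rank(y): 14->7, 7->4, 12->5, 13->6, 4->2, 2->1, 5->3, 15->8, 18->11, 16->9, 17->10
Step 2: d_i = R_x(i) - R_y(i); compute d_i^2.
  (11-7)^2=16, (2-4)^2=4, (9-5)^2=16, (5-6)^2=1, (10-2)^2=64, (1-1)^2=0, (7-3)^2=16, (6-8)^2=4, (8-11)^2=9, (4-9)^2=25, (3-10)^2=49
sum(d^2) = 204.
Step 3: rho = 1 - 6*204 / (11*(11^2 - 1)) = 1 - 1224/1320 = 0.072727.
Step 4: Under H0, t = rho * sqrt((n-2)/(1-rho^2)) = 0.2188 ~ t(9).
Step 5: Two-sided p-value from the t-distribution with 9 df = 0.831716.
Step 6: alpha = 0.05. fail to reject H0.

rho = 0.0727, p = 0.831716, fail to reject H0 at alpha = 0.05.


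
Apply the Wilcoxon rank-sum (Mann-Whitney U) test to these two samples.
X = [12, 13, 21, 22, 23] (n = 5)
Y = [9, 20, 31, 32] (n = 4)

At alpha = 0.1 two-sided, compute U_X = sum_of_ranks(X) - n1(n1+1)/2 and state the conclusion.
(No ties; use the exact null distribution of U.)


Step 1: Combine and sort all 9 observations; assign midranks.
sorted (value, group): (9,Y), (12,X), (13,X), (20,Y), (21,X), (22,X), (23,X), (31,Y), (32,Y)
ranks: 9->1, 12->2, 13->3, 20->4, 21->5, 22->6, 23->7, 31->8, 32->9
Step 2: Rank sum for X: R1 = 2 + 3 + 5 + 6 + 7 = 23.
Step 3: U_X = R1 - n1(n1+1)/2 = 23 - 5*6/2 = 23 - 15 = 8.
       U_Y = n1*n2 - U_X = 20 - 8 = 12.
Step 4: No ties, so the exact null distribution of U (based on enumerating the C(9,5) = 126 equally likely rank assignments) gives the two-sided p-value.
Step 5: p-value = 0.730159; compare to alpha = 0.1. fail to reject H0.

U_X = 8, p = 0.730159, fail to reject H0 at alpha = 0.1.


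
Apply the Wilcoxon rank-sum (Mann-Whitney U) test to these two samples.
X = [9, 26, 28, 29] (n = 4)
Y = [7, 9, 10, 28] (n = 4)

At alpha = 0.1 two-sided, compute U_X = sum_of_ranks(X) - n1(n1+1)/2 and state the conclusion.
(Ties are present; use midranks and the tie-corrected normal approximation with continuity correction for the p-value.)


Step 1: Combine and sort all 8 observations; assign midranks.
sorted (value, group): (7,Y), (9,X), (9,Y), (10,Y), (26,X), (28,X), (28,Y), (29,X)
ranks: 7->1, 9->2.5, 9->2.5, 10->4, 26->5, 28->6.5, 28->6.5, 29->8
Step 2: Rank sum for X: R1 = 2.5 + 5 + 6.5 + 8 = 22.
Step 3: U_X = R1 - n1(n1+1)/2 = 22 - 4*5/2 = 22 - 10 = 12.
       U_Y = n1*n2 - U_X = 16 - 12 = 4.
Step 4: Ties are present, so use the tie-corrected normal approximation (with continuity correction) for the p-value.
Step 5: p-value = 0.306492; compare to alpha = 0.1. fail to reject H0.

U_X = 12, p = 0.306492, fail to reject H0 at alpha = 0.1.


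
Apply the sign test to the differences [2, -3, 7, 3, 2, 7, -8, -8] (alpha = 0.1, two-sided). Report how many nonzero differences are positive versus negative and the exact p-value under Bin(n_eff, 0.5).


Step 1: Discard zero differences. Original n = 8; n_eff = number of nonzero differences = 8.
Nonzero differences (with sign): +2, -3, +7, +3, +2, +7, -8, -8
Step 2: Count signs: positive = 5, negative = 3.
Step 3: Under H0: P(positive) = 0.5, so the number of positives S ~ Bin(8, 0.5).
Step 4: Two-sided exact p-value = sum of Bin(8,0.5) probabilities at or below the observed probability = 0.726562.
Step 5: alpha = 0.1. fail to reject H0.

n_eff = 8, pos = 5, neg = 3, p = 0.726562, fail to reject H0.


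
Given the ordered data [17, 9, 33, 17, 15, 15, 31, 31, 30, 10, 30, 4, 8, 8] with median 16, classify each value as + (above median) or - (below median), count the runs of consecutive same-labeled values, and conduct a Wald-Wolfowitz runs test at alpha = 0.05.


Step 1: Compute median = 16; label A = above, B = below.
Labels in order: ABAABBAAABABBB  (n_A = 7, n_B = 7)
Step 2: Count runs R = 8.
Step 3: Under H0 (random ordering), E[R] = 2*n_A*n_B/(n_A+n_B) + 1 = 2*7*7/14 + 1 = 8.0000.
        Var[R] = 2*n_A*n_B*(2*n_A*n_B - n_A - n_B) / ((n_A+n_B)^2 * (n_A+n_B-1)) = 8232/2548 = 3.2308.
        SD[R] = 1.7974.
Step 4: R = E[R], so z = 0 with no continuity correction.
Step 5: Two-sided p-value via normal approximation = 2*(1 - Phi(|z|)) = 1.000000.
Step 6: alpha = 0.05. fail to reject H0.

R = 8, z = 0.0000, p = 1.000000, fail to reject H0.


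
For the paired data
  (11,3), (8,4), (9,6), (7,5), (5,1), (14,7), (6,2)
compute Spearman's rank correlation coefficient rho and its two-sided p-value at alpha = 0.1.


Step 1: Rank x and y separately (midranks; no ties here).
rank(x): 11->6, 8->4, 9->5, 7->3, 5->1, 14->7, 6->2
rank(y): 3->3, 4->4, 6->6, 5->5, 1->1, 7->7, 2->2
Step 2: d_i = R_x(i) - R_y(i); compute d_i^2.
  (6-3)^2=9, (4-4)^2=0, (5-6)^2=1, (3-5)^2=4, (1-1)^2=0, (7-7)^2=0, (2-2)^2=0
sum(d^2) = 14.
Step 3: rho = 1 - 6*14 / (7*(7^2 - 1)) = 1 - 84/336 = 0.750000.
Step 4: Under H0, t = rho * sqrt((n-2)/(1-rho^2)) = 2.5355 ~ t(5).
Step 5: Two-sided p-value from the t-distribution with 5 df = 0.052181.
Step 6: alpha = 0.1. reject H0.

rho = 0.7500, p = 0.052181, reject H0 at alpha = 0.1.


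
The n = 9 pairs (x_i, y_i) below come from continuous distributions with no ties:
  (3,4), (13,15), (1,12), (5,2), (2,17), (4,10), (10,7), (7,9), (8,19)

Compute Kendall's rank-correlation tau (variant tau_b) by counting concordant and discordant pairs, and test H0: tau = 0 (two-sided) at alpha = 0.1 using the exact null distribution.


Step 1: Enumerate the 36 unordered pairs (i,j) with i<j and classify each by sign(x_j-x_i) * sign(y_j-y_i).
  (1,2):dx=+10,dy=+11->C; (1,3):dx=-2,dy=+8->D; (1,4):dx=+2,dy=-2->D; (1,5):dx=-1,dy=+13->D
  (1,6):dx=+1,dy=+6->C; (1,7):dx=+7,dy=+3->C; (1,8):dx=+4,dy=+5->C; (1,9):dx=+5,dy=+15->C
  (2,3):dx=-12,dy=-3->C; (2,4):dx=-8,dy=-13->C; (2,5):dx=-11,dy=+2->D; (2,6):dx=-9,dy=-5->C
  (2,7):dx=-3,dy=-8->C; (2,8):dx=-6,dy=-6->C; (2,9):dx=-5,dy=+4->D; (3,4):dx=+4,dy=-10->D
  (3,5):dx=+1,dy=+5->C; (3,6):dx=+3,dy=-2->D; (3,7):dx=+9,dy=-5->D; (3,8):dx=+6,dy=-3->D
  (3,9):dx=+7,dy=+7->C; (4,5):dx=-3,dy=+15->D; (4,6):dx=-1,dy=+8->D; (4,7):dx=+5,dy=+5->C
  (4,8):dx=+2,dy=+7->C; (4,9):dx=+3,dy=+17->C; (5,6):dx=+2,dy=-7->D; (5,7):dx=+8,dy=-10->D
  (5,8):dx=+5,dy=-8->D; (5,9):dx=+6,dy=+2->C; (6,7):dx=+6,dy=-3->D; (6,8):dx=+3,dy=-1->D
  (6,9):dx=+4,dy=+9->C; (7,8):dx=-3,dy=+2->D; (7,9):dx=-2,dy=+12->D; (8,9):dx=+1,dy=+10->C
Step 2: C = 18, D = 18, total pairs = 36.
Step 3: tau = (C - D)/(n(n-1)/2) = (18 - 18)/36 = 0.000000.
Step 4: Exact two-sided p-value (enumerate n! = 362880 permutations of y under H0): p = 1.000000.
Step 5: alpha = 0.1. fail to reject H0.

tau_b = 0.0000 (C=18, D=18), p = 1.000000, fail to reject H0.


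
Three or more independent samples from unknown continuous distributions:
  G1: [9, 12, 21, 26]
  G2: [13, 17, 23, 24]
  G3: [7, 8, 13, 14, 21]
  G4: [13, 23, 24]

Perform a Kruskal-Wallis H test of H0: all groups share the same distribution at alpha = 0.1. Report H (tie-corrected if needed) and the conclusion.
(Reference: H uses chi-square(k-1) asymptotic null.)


Step 1: Combine all N = 16 observations and assign midranks.
sorted (value, group, rank): (7,G3,1), (8,G3,2), (9,G1,3), (12,G1,4), (13,G2,6), (13,G3,6), (13,G4,6), (14,G3,8), (17,G2,9), (21,G1,10.5), (21,G3,10.5), (23,G2,12.5), (23,G4,12.5), (24,G2,14.5), (24,G4,14.5), (26,G1,16)
Step 2: Sum ranks within each group.
R_1 = 33.5 (n_1 = 4)
R_2 = 42 (n_2 = 4)
R_3 = 27.5 (n_3 = 5)
R_4 = 33 (n_4 = 3)
Step 3: H = 12/(N(N+1)) * sum(R_i^2/n_i) - 3(N+1)
     = 12/(16*17) * (33.5^2/4 + 42^2/4 + 27.5^2/5 + 33^2/3) - 3*17
     = 0.044118 * 1235.81 - 51
     = 3.521140.
Step 4: Ties present; correction factor C = 1 - 42/(16^3 - 16) = 0.989706. Corrected H = 3.521140 / 0.989706 = 3.557764.
Step 5: Under H0, H ~ chi^2(3); p-value = 0.313347.
Step 6: alpha = 0.1. fail to reject H0.

H = 3.5578, df = 3, p = 0.313347, fail to reject H0.


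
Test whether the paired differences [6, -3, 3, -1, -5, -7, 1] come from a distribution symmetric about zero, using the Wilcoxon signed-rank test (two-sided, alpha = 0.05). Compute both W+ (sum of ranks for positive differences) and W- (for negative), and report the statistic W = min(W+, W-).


Step 1: Drop any zero differences (none here) and take |d_i|.
|d| = [6, 3, 3, 1, 5, 7, 1]
Step 2: Midrank |d_i| (ties get averaged ranks).
ranks: |6|->6, |3|->3.5, |3|->3.5, |1|->1.5, |5|->5, |7|->7, |1|->1.5
Step 3: Attach original signs; sum ranks with positive sign and with negative sign.
W+ = 6 + 3.5 + 1.5 = 11
W- = 3.5 + 1.5 + 5 + 7 = 17
(Check: W+ + W- = 28 should equal n(n+1)/2 = 28.)
Step 4: Test statistic W = min(W+, W-) = 11.
Step 5: Ties in |d|, so use the tie-corrected normal approximation.
        E[W] = n(n+1)/4 = 7*8/4 = 14.
        Tie groups: |d|=1 (t=2), |d|=3 (t=2); sum(t^3 - t) = 12.
        Var[W] = n(n+1)(2n+1)/24 - sum(t^3-t)/48 = 840/24 - 12/48 = 34.75.
        z = (W - E[W]) / sqrt(Var[W]) = (11 - 14) / 5.8949 = -0.5089.
        Two-sided p = 2*Phi(z) = 0.610813.
Step 6: alpha = 0.05. fail to reject H0.

W+ = 11, W- = 17, W = min = 11, p = 0.610813, fail to reject H0.


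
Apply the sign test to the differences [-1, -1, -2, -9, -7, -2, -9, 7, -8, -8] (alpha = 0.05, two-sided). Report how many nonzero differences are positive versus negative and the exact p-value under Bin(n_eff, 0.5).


Step 1: Discard zero differences. Original n = 10; n_eff = number of nonzero differences = 10.
Nonzero differences (with sign): -1, -1, -2, -9, -7, -2, -9, +7, -8, -8
Step 2: Count signs: positive = 1, negative = 9.
Step 3: Under H0: P(positive) = 0.5, so the number of positives S ~ Bin(10, 0.5).
Step 4: Two-sided exact p-value = sum of Bin(10,0.5) probabilities at or below the observed probability = 0.021484.
Step 5: alpha = 0.05. reject H0.

n_eff = 10, pos = 1, neg = 9, p = 0.021484, reject H0.


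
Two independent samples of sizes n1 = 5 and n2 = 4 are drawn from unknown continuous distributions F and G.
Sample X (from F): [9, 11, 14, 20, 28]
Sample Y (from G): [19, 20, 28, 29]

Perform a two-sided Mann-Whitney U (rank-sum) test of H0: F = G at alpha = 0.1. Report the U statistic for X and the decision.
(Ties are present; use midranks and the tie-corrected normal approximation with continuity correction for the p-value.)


Step 1: Combine and sort all 9 observations; assign midranks.
sorted (value, group): (9,X), (11,X), (14,X), (19,Y), (20,X), (20,Y), (28,X), (28,Y), (29,Y)
ranks: 9->1, 11->2, 14->3, 19->4, 20->5.5, 20->5.5, 28->7.5, 28->7.5, 29->9
Step 2: Rank sum for X: R1 = 1 + 2 + 3 + 5.5 + 7.5 = 19.
Step 3: U_X = R1 - n1(n1+1)/2 = 19 - 5*6/2 = 19 - 15 = 4.
       U_Y = n1*n2 - U_X = 20 - 4 = 16.
Step 4: Ties are present, so use the tie-corrected normal approximation (with continuity correction) for the p-value.
Step 5: p-value = 0.174277; compare to alpha = 0.1. fail to reject H0.

U_X = 4, p = 0.174277, fail to reject H0 at alpha = 0.1.


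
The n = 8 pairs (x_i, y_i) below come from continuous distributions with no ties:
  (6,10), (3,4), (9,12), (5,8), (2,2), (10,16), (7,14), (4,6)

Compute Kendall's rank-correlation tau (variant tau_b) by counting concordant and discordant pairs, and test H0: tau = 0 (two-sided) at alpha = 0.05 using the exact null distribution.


Step 1: Enumerate the 28 unordered pairs (i,j) with i<j and classify each by sign(x_j-x_i) * sign(y_j-y_i).
  (1,2):dx=-3,dy=-6->C; (1,3):dx=+3,dy=+2->C; (1,4):dx=-1,dy=-2->C; (1,5):dx=-4,dy=-8->C
  (1,6):dx=+4,dy=+6->C; (1,7):dx=+1,dy=+4->C; (1,8):dx=-2,dy=-4->C; (2,3):dx=+6,dy=+8->C
  (2,4):dx=+2,dy=+4->C; (2,5):dx=-1,dy=-2->C; (2,6):dx=+7,dy=+12->C; (2,7):dx=+4,dy=+10->C
  (2,8):dx=+1,dy=+2->C; (3,4):dx=-4,dy=-4->C; (3,5):dx=-7,dy=-10->C; (3,6):dx=+1,dy=+4->C
  (3,7):dx=-2,dy=+2->D; (3,8):dx=-5,dy=-6->C; (4,5):dx=-3,dy=-6->C; (4,6):dx=+5,dy=+8->C
  (4,7):dx=+2,dy=+6->C; (4,8):dx=-1,dy=-2->C; (5,6):dx=+8,dy=+14->C; (5,7):dx=+5,dy=+12->C
  (5,8):dx=+2,dy=+4->C; (6,7):dx=-3,dy=-2->C; (6,8):dx=-6,dy=-10->C; (7,8):dx=-3,dy=-8->C
Step 2: C = 27, D = 1, total pairs = 28.
Step 3: tau = (C - D)/(n(n-1)/2) = (27 - 1)/28 = 0.928571.
Step 4: Exact two-sided p-value (enumerate n! = 40320 permutations of y under H0): p = 0.000397.
Step 5: alpha = 0.05. reject H0.

tau_b = 0.9286 (C=27, D=1), p = 0.000397, reject H0.


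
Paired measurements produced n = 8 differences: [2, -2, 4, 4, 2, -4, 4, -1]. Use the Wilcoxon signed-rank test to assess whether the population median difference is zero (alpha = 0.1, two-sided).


Step 1: Drop any zero differences (none here) and take |d_i|.
|d| = [2, 2, 4, 4, 2, 4, 4, 1]
Step 2: Midrank |d_i| (ties get averaged ranks).
ranks: |2|->3, |2|->3, |4|->6.5, |4|->6.5, |2|->3, |4|->6.5, |4|->6.5, |1|->1
Step 3: Attach original signs; sum ranks with positive sign and with negative sign.
W+ = 3 + 6.5 + 6.5 + 3 + 6.5 = 25.5
W- = 3 + 6.5 + 1 = 10.5
(Check: W+ + W- = 36 should equal n(n+1)/2 = 36.)
Step 4: Test statistic W = min(W+, W-) = 10.5.
Step 5: Ties in |d|, so use the tie-corrected normal approximation.
        E[W] = n(n+1)/4 = 8*9/4 = 18.
        Tie groups: |d|=2 (t=3), |d|=4 (t=4); sum(t^3 - t) = 84.
        Var[W] = n(n+1)(2n+1)/24 - sum(t^3-t)/48 = 1224/24 - 84/48 = 49.25.
        z = (W - E[W]) / sqrt(Var[W]) = (10.5 - 18) / 7.0178 = -1.0687.
        Two-sided p = 2*Phi(z) = 0.285202.
Step 6: alpha = 0.1. fail to reject H0.

W+ = 25.5, W- = 10.5, W = min = 10.5, p = 0.285202, fail to reject H0.


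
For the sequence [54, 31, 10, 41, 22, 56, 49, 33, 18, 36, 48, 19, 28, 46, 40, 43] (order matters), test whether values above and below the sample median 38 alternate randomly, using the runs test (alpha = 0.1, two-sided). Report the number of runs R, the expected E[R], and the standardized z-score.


Step 1: Compute median = 38; label A = above, B = below.
Labels in order: ABBABAABBBABBAAA  (n_A = 8, n_B = 8)
Step 2: Count runs R = 9.
Step 3: Under H0 (random ordering), E[R] = 2*n_A*n_B/(n_A+n_B) + 1 = 2*8*8/16 + 1 = 9.0000.
        Var[R] = 2*n_A*n_B*(2*n_A*n_B - n_A - n_B) / ((n_A+n_B)^2 * (n_A+n_B-1)) = 14336/3840 = 3.7333.
        SD[R] = 1.9322.
Step 4: R = E[R], so z = 0 with no continuity correction.
Step 5: Two-sided p-value via normal approximation = 2*(1 - Phi(|z|)) = 1.000000.
Step 6: alpha = 0.1. fail to reject H0.

R = 9, z = 0.0000, p = 1.000000, fail to reject H0.


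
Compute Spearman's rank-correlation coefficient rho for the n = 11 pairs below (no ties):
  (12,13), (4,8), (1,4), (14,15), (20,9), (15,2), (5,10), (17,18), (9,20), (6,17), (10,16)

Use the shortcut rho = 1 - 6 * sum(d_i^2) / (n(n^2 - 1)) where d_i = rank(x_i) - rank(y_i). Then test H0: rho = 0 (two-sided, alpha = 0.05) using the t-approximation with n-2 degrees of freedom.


Step 1: Rank x and y separately (midranks; no ties here).
rank(x): 12->7, 4->2, 1->1, 14->8, 20->11, 15->9, 5->3, 17->10, 9->5, 6->4, 10->6
rank(y): 13->6, 8->3, 4->2, 15->7, 9->4, 2->1, 10->5, 18->10, 20->11, 17->9, 16->8
Step 2: d_i = R_x(i) - R_y(i); compute d_i^2.
  (7-6)^2=1, (2-3)^2=1, (1-2)^2=1, (8-7)^2=1, (11-4)^2=49, (9-1)^2=64, (3-5)^2=4, (10-10)^2=0, (5-11)^2=36, (4-9)^2=25, (6-8)^2=4
sum(d^2) = 186.
Step 3: rho = 1 - 6*186 / (11*(11^2 - 1)) = 1 - 1116/1320 = 0.154545.
Step 4: Under H0, t = rho * sqrt((n-2)/(1-rho^2)) = 0.4693 ~ t(9).
Step 5: Two-sided p-value from the t-distribution with 9 df = 0.650034.
Step 6: alpha = 0.05. fail to reject H0.

rho = 0.1545, p = 0.650034, fail to reject H0 at alpha = 0.05.


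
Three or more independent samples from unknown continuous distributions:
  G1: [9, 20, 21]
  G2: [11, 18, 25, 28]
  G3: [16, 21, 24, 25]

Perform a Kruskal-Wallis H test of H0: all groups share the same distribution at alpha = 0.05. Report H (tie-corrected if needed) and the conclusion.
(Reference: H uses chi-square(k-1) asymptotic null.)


Step 1: Combine all N = 11 observations and assign midranks.
sorted (value, group, rank): (9,G1,1), (11,G2,2), (16,G3,3), (18,G2,4), (20,G1,5), (21,G1,6.5), (21,G3,6.5), (24,G3,8), (25,G2,9.5), (25,G3,9.5), (28,G2,11)
Step 2: Sum ranks within each group.
R_1 = 12.5 (n_1 = 3)
R_2 = 26.5 (n_2 = 4)
R_3 = 27 (n_3 = 4)
Step 3: H = 12/(N(N+1)) * sum(R_i^2/n_i) - 3(N+1)
     = 12/(11*12) * (12.5^2/3 + 26.5^2/4 + 27^2/4) - 3*12
     = 0.090909 * 409.896 - 36
     = 1.263258.
Step 4: Ties present; correction factor C = 1 - 12/(11^3 - 11) = 0.990909. Corrected H = 1.263258 / 0.990909 = 1.274847.
Step 5: Under H0, H ~ chi^2(2); p-value = 0.528653.
Step 6: alpha = 0.05. fail to reject H0.

H = 1.2748, df = 2, p = 0.528653, fail to reject H0.


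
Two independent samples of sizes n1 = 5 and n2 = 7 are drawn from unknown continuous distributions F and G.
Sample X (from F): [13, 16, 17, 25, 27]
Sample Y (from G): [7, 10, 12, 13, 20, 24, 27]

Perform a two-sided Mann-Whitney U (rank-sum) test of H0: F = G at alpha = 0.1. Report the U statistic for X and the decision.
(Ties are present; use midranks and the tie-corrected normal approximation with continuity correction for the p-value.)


Step 1: Combine and sort all 12 observations; assign midranks.
sorted (value, group): (7,Y), (10,Y), (12,Y), (13,X), (13,Y), (16,X), (17,X), (20,Y), (24,Y), (25,X), (27,X), (27,Y)
ranks: 7->1, 10->2, 12->3, 13->4.5, 13->4.5, 16->6, 17->7, 20->8, 24->9, 25->10, 27->11.5, 27->11.5
Step 2: Rank sum for X: R1 = 4.5 + 6 + 7 + 10 + 11.5 = 39.
Step 3: U_X = R1 - n1(n1+1)/2 = 39 - 5*6/2 = 39 - 15 = 24.
       U_Y = n1*n2 - U_X = 35 - 24 = 11.
Step 4: Ties are present, so use the tie-corrected normal approximation (with continuity correction) for the p-value.
Step 5: p-value = 0.328162; compare to alpha = 0.1. fail to reject H0.

U_X = 24, p = 0.328162, fail to reject H0 at alpha = 0.1.


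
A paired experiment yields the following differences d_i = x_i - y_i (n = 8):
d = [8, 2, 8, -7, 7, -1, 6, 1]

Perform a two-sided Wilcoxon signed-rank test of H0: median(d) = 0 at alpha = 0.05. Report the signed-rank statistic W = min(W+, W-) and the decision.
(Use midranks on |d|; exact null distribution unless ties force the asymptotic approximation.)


Step 1: Drop any zero differences (none here) and take |d_i|.
|d| = [8, 2, 8, 7, 7, 1, 6, 1]
Step 2: Midrank |d_i| (ties get averaged ranks).
ranks: |8|->7.5, |2|->3, |8|->7.5, |7|->5.5, |7|->5.5, |1|->1.5, |6|->4, |1|->1.5
Step 3: Attach original signs; sum ranks with positive sign and with negative sign.
W+ = 7.5 + 3 + 7.5 + 5.5 + 4 + 1.5 = 29
W- = 5.5 + 1.5 = 7
(Check: W+ + W- = 36 should equal n(n+1)/2 = 36.)
Step 4: Test statistic W = min(W+, W-) = 7.
Step 5: Ties in |d|, so use the tie-corrected normal approximation.
        E[W] = n(n+1)/4 = 8*9/4 = 18.
        Tie groups: |d|=1 (t=2), |d|=7 (t=2), |d|=8 (t=2); sum(t^3 - t) = 18.
        Var[W] = n(n+1)(2n+1)/24 - sum(t^3-t)/48 = 1224/24 - 18/48 = 50.625.
        z = (W - E[W]) / sqrt(Var[W]) = (7 - 18) / 7.1151 = -1.5460.
        Two-sided p = 2*Phi(z) = 0.122104.
Step 6: alpha = 0.05. fail to reject H0.

W+ = 29, W- = 7, W = min = 7, p = 0.122104, fail to reject H0.


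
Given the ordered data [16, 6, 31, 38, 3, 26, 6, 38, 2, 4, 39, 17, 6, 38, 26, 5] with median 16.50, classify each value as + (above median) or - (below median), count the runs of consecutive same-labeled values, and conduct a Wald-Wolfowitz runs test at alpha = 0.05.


Step 1: Compute median = 16.50; label A = above, B = below.
Labels in order: BBAABABABBAABAAB  (n_A = 8, n_B = 8)
Step 2: Count runs R = 11.
Step 3: Under H0 (random ordering), E[R] = 2*n_A*n_B/(n_A+n_B) + 1 = 2*8*8/16 + 1 = 9.0000.
        Var[R] = 2*n_A*n_B*(2*n_A*n_B - n_A - n_B) / ((n_A+n_B)^2 * (n_A+n_B-1)) = 14336/3840 = 3.7333.
        SD[R] = 1.9322.
Step 4: Continuity-corrected z = (R - 0.5 - E[R]) / SD[R] = (11 - 0.5 - 9.0000) / 1.9322 = 0.7763.
Step 5: Two-sided p-value via normal approximation = 2*(1 - Phi(|z|)) = 0.437558.
Step 6: alpha = 0.05. fail to reject H0.

R = 11, z = 0.7763, p = 0.437558, fail to reject H0.


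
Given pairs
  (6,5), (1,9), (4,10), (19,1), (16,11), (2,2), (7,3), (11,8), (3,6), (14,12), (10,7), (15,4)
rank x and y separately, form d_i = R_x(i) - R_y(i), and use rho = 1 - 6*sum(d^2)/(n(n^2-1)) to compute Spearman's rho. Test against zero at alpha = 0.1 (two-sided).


Step 1: Rank x and y separately (midranks; no ties here).
rank(x): 6->5, 1->1, 4->4, 19->12, 16->11, 2->2, 7->6, 11->8, 3->3, 14->9, 10->7, 15->10
rank(y): 5->5, 9->9, 10->10, 1->1, 11->11, 2->2, 3->3, 8->8, 6->6, 12->12, 7->7, 4->4
Step 2: d_i = R_x(i) - R_y(i); compute d_i^2.
  (5-5)^2=0, (1-9)^2=64, (4-10)^2=36, (12-1)^2=121, (11-11)^2=0, (2-2)^2=0, (6-3)^2=9, (8-8)^2=0, (3-6)^2=9, (9-12)^2=9, (7-7)^2=0, (10-4)^2=36
sum(d^2) = 284.
Step 3: rho = 1 - 6*284 / (12*(12^2 - 1)) = 1 - 1704/1716 = 0.006993.
Step 4: Under H0, t = rho * sqrt((n-2)/(1-rho^2)) = 0.0221 ~ t(10).
Step 5: Two-sided p-value from the t-distribution with 10 df = 0.982792.
Step 6: alpha = 0.1. fail to reject H0.

rho = 0.0070, p = 0.982792, fail to reject H0 at alpha = 0.1.
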